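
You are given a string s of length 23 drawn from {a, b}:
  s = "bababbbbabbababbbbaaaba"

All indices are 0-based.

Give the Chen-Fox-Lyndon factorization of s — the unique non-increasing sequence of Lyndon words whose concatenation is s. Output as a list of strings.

["b", "ababbbbabb", "ababbbb", "aaab", "a"]

emit factor 1: 'b' (i=0, period=1)
emit factor 2: 'ababbbbabb' (i=1, period=10)
emit factor 3: 'ababbbb' (i=11, period=7)
emit factor 4: 'aaab' (i=18, period=4)
emit factor 5: 'a' (i=22, period=1)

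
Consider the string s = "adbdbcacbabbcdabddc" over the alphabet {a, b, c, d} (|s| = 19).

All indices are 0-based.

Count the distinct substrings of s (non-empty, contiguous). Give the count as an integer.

171

rank | idx | suffix
   0 |   9 | abbcdabddc
   1 |  14 | abddc
   2 |   6 | acbabbcdabddc
   3 |   0 | adbdbcacbabbcdabddc
   4 |   8 | babbcdabddc
   5 |  10 | bbcdabddc
   6 |   4 | bcacbabbcdabddc
   7 |  11 | bcdabddc
   8 |   2 | bdbcacbabbcdabddc
   9 |  15 | bddc
  10 |  18 | c
  11 |   5 | cacbabbcdabddc
  12 |   7 | cbabbcdabddc
  13 |  12 | cdabddc
  14 |  13 | dabddc
  15 |   3 | dbcacbabbcdabddc
  16 |   1 | dbdbcacbabbcdabddc
  17 |  17 | dc
  18 |  16 | ddc

SA = [9, 14, 6, 0, 8, 10, 4, 11, 2, 15, 18, 5, 7, 12, 13, 3, 1, 17, 16]
i: (SA[i-1],SA[i]) lcp shared
  1: (9,14) 2 'ab'
  2: (14,6) 1 'a'
  3: (6,0) 1 'a'
  4: (0,8) 0 ''
  5: (8,10) 1 'b'
  6: (10,4) 1 'b'
  7: (4,11) 2 'bc'
  8: (11,2) 1 'b'
  9: (2,15) 2 'bd'
  10: (15,18) 0 ''
  11: (18,5) 1 'c'
  12: (5,7) 1 'c'
  13: (7,12) 1 'c'
  14: (12,13) 0 ''
  15: (13,3) 1 'd'
  16: (3,1) 2 'db'
  17: (1,17) 1 'd'
  18: (17,16) 1 'd'

n(n+1)/2 = 19·20/2 = 190
Σ LCP = 0 + 2 + 1 + 1 + 0 + 1 + 1 + 2 + 1 + 2 + 0 + 1 + 1 + 1 + 0 + 1 + 2 + 1 + 1 = 19
distinct = 190 − 19 = 171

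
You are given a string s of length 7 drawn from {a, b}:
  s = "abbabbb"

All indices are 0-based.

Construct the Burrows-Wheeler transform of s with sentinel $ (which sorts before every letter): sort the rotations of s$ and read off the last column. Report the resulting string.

b$bbbbaa

rank  rotation  last
    0  $abbabbb  b
    1  abbabbb$  $
    2  abbb$abb  b
    3  b$abbabb  b
    4  babbb$ab  b
    5  bb$abbab  b
    6  bbabbb$a  a
    7  bbb$abba  a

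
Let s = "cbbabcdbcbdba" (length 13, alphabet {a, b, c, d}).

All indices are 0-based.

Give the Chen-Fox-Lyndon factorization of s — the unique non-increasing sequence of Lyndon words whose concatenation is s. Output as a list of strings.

emit factor 1: 'c' (i=0, period=1)
emit factor 2: 'b' (i=1, period=1)
emit factor 3: 'b' (i=2, period=1)
emit factor 4: 'abcdbcbdb' (i=3, period=9)
emit factor 5: 'a' (i=12, period=1)

["c", "b", "b", "abcdbcbdb", "a"]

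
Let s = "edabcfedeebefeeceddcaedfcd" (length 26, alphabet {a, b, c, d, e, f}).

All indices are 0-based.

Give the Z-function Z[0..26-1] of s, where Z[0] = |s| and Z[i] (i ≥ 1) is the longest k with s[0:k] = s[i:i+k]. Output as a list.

[26, 0, 0, 0, 0, 0, 2, 0, 1, 1, 0, 1, 0, 1, 1, 0, 2, 0, 0, 0, 0, 2, 0, 0, 0, 0]

Z[0]=26
i=1: i≥r, start 0; Z[1]=0
i=2: i≥r, start 0; Z[2]=0
i=3: i≥r, start 0; Z[3]=0
i=4: i≥r, start 0; Z[4]=0
i=5: i≥r, start 0; Z[5]=0
i=6: i≥r, start 0; Z[6]=2 extend→box=[6,8)
i=7: min(r-i=1, Z[1]=0)=0; Z[7]=0
i=8: i≥r, start 0; Z[8]=1 extend→box=[8,9)
i=9: i≥r, start 0; Z[9]=1 extend→box=[9,10)
i=10: i≥r, start 0; Z[10]=0
i=11: i≥r, start 0; Z[11]=1 extend→box=[11,12)
i=12: i≥r, start 0; Z[12]=0
i=13: i≥r, start 0; Z[13]=1 extend→box=[13,14)
i=14: i≥r, start 0; Z[14]=1 extend→box=[14,15)
i=15: i≥r, start 0; Z[15]=0
i=16: i≥r, start 0; Z[16]=2 extend→box=[16,18)
i=17: min(r-i=1, Z[1]=0)=0; Z[17]=0
i=18: i≥r, start 0; Z[18]=0
i=19: i≥r, start 0; Z[19]=0
i=20: i≥r, start 0; Z[20]=0
i=21: i≥r, start 0; Z[21]=2 extend→box=[21,23)
i=22: min(r-i=1, Z[1]=0)=0; Z[22]=0
i=23: i≥r, start 0; Z[23]=0
i=24: i≥r, start 0; Z[24]=0
i=25: i≥r, start 0; Z[25]=0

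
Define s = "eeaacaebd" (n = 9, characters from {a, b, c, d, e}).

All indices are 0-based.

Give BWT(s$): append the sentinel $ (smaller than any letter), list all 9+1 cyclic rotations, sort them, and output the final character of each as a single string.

deaceabea$

rank  rotation    last
    0  $eeaacaebd  d
    1  aacaebd$ee  e
    2  acaebd$eea  a
    3  aebd$eeaac  c
    4  bd$eeaacae  e
    5  caebd$eeaa  a
    6  d$eeaacaeb  b
    7  eaacaebd$e  e
    8  ebd$eeaaca  a
    9  eeaacaebd$  $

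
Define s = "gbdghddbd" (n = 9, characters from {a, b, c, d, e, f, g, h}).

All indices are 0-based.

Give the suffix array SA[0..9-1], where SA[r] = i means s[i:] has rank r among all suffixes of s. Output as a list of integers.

[7, 1, 8, 6, 5, 2, 0, 3, 4]

rank→(start, suffix):
  0 → (7, 'bd')
  1 → (1, 'bdghddbd')
  2 → (8, 'd')
  3 → (6, 'dbd')
  4 → (5, 'ddbd')
  5 → (2, 'dghddbd')
  6 → (0, 'gbdghddbd')
  7 → (3, 'ghddbd')
  8 → (4, 'hddbd')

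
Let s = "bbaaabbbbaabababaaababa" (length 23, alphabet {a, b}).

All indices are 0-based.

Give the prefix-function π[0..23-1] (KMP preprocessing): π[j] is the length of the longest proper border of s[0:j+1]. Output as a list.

π[0] = 0
j=1 s[j]='b': π[1]=1 (border 'b')
j=2 s[j]='a': k: 1→0; π[2]=0 (border '')
j=3 s[j]='a': π[3]=0 (border '')
j=4 s[j]='a': π[4]=0 (border '')
j=5 s[j]='b': π[5]=1 (border 'b')
j=6 s[j]='b': π[6]=2 (border 'bb')
j=7 s[j]='b': k: 2→1; π[7]=2 (border 'bb')
j=8 s[j]='b': k: 2→1; π[8]=2 (border 'bb')
j=9 s[j]='a': π[9]=3 (border 'bba')
j=10 s[j]='a': π[10]=4 (border 'bbaa')
j=11 s[j]='b': k: 4→0; π[11]=1 (border 'b')
j=12 s[j]='a': k: 1→0; π[12]=0 (border '')
j=13 s[j]='b': π[13]=1 (border 'b')
j=14 s[j]='a': k: 1→0; π[14]=0 (border '')
j=15 s[j]='b': π[15]=1 (border 'b')
j=16 s[j]='a': k: 1→0; π[16]=0 (border '')
j=17 s[j]='a': π[17]=0 (border '')
j=18 s[j]='a': π[18]=0 (border '')
j=19 s[j]='b': π[19]=1 (border 'b')
j=20 s[j]='a': k: 1→0; π[20]=0 (border '')
j=21 s[j]='b': π[21]=1 (border 'b')
j=22 s[j]='a': k: 1→0; π[22]=0 (border '')

[0, 1, 0, 0, 0, 1, 2, 2, 2, 3, 4, 1, 0, 1, 0, 1, 0, 0, 0, 1, 0, 1, 0]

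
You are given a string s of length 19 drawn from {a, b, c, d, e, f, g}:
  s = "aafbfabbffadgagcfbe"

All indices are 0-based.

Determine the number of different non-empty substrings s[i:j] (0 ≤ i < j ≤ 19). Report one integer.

rank | idx | suffix
   0 |   0 | aafbfabbffadgagcfbe
   1 |   5 | abbffadgagcfbe
   2 |  10 | adgagcfbe
   3 |   1 | afbfabbffadgagcfbe
   4 |  13 | agcfbe
   5 |   6 | bbffadgagcfbe
   6 |  17 | be
   7 |   3 | bfabbffadgagcfbe
   8 |   7 | bffadgagcfbe
   9 |  15 | cfbe
  10 |  11 | dgagcfbe
  11 |  18 | e
  12 |   4 | fabbffadgagcfbe
  13 |   9 | fadgagcfbe
  14 |  16 | fbe
  15 |   2 | fbfabbffadgagcfbe
  16 |   8 | ffadgagcfbe
  17 |  12 | gagcfbe
  18 |  14 | gcfbe

SA = [0, 5, 10, 1, 13, 6, 17, 3, 7, 15, 11, 18, 4, 9, 16, 2, 8, 12, 14]
[i] adj suffixes → lcp
  [1] 0/5 → 1 ('a')
  [2] 5/10 → 1 ('a')
  [3] 10/1 → 1 ('a')
  [4] 1/13 → 1 ('a')
  [5] 13/6 → 0 ('')
  [6] 6/17 → 1 ('b')
  [7] 17/3 → 1 ('b')
  [8] 3/7 → 2 ('bf')
  [9] 7/15 → 0 ('')
  [10] 15/11 → 0 ('')
  [11] 11/18 → 0 ('')
  [12] 18/4 → 0 ('')
  [13] 4/9 → 2 ('fa')
  [14] 9/16 → 1 ('f')
  [15] 16/2 → 2 ('fb')
  [16] 2/8 → 1 ('f')
  [17] 8/12 → 0 ('')
  [18] 12/14 → 1 ('g')

n(n+1)/2 = 19·20/2 = 190
Σ LCP = 0 + 1 + 1 + 1 + 1 + 0 + 1 + 1 + 2 + 0 + 0 + 0 + 0 + 2 + 1 + 2 + 1 + 0 + 1 = 15
distinct = 190 − 15 = 175

175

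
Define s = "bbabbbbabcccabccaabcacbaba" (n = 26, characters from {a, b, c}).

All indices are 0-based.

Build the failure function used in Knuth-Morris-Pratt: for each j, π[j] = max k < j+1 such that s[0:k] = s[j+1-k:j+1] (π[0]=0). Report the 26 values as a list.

[0, 1, 0, 1, 2, 2, 2, 3, 4, 0, 0, 0, 0, 1, 0, 0, 0, 0, 1, 0, 0, 0, 1, 0, 1, 0]

π[0] = 0
j=1 s[j]='b': π[1]=1 (border 'b')
j=2 s[j]='a': k: 1→0; π[2]=0 (border '')
j=3 s[j]='b': π[3]=1 (border 'b')
j=4 s[j]='b': π[4]=2 (border 'bb')
j=5 s[j]='b': k: 2→1; π[5]=2 (border 'bb')
j=6 s[j]='b': k: 2→1; π[6]=2 (border 'bb')
j=7 s[j]='a': π[7]=3 (border 'bba')
j=8 s[j]='b': π[8]=4 (border 'bbab')
j=9 s[j]='c': k: 4→1→0; π[9]=0 (border '')
j=10 s[j]='c': π[10]=0 (border '')
j=11 s[j]='c': π[11]=0 (border '')
j=12 s[j]='a': π[12]=0 (border '')
j=13 s[j]='b': π[13]=1 (border 'b')
j=14 s[j]='c': k: 1→0; π[14]=0 (border '')
j=15 s[j]='c': π[15]=0 (border '')
j=16 s[j]='a': π[16]=0 (border '')
j=17 s[j]='a': π[17]=0 (border '')
j=18 s[j]='b': π[18]=1 (border 'b')
j=19 s[j]='c': k: 1→0; π[19]=0 (border '')
j=20 s[j]='a': π[20]=0 (border '')
j=21 s[j]='c': π[21]=0 (border '')
j=22 s[j]='b': π[22]=1 (border 'b')
j=23 s[j]='a': k: 1→0; π[23]=0 (border '')
j=24 s[j]='b': π[24]=1 (border 'b')
j=25 s[j]='a': k: 1→0; π[25]=0 (border '')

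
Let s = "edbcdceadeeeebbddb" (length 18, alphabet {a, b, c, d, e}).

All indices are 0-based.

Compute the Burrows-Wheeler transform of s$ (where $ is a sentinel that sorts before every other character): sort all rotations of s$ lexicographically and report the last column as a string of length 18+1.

bededbbddecbace$eed

rank  rotation             last
    0  $edbcdceadeeeebbddb  b
    1  adeeeebbddb$edbcdce  e
    2  b$edbcdceadeeeebbdd  d
    3  bbddb$edbcdceadeeee  e
    4  bcdceadeeeebbddb$ed  d
    5  bddb$edbcdceadeeeeb  b
    6  cdceadeeeebbddb$edb  b
    7  ceadeeeebbddb$edbcd  d
    8  db$edbcdceadeeeebbd  d
    9  dbcdceadeeeebbddb$e  e
   10  dceadeeeebbddb$edbc  c
   11  ddb$edbcdceadeeeebb  b
   12  deeeebbddb$edbcdcea  a
   13  eadeeeebbddb$edbcdc  c
   14  ebbddb$edbcdceadeee  e
   15  edbcdceadeeeebbddb$  $
   16  eebbddb$edbcdceadee  e
   17  eeebbddb$edbcdceade  e
   18  eeeebbddb$edbcdcead  d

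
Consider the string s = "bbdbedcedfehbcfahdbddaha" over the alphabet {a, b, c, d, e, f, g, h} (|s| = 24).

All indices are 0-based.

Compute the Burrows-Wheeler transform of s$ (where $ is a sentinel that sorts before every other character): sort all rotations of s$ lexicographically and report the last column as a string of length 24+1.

rank  rotation                   last
    0  $bbdbedcedfehbcfahdbddaha  a
    1  a$bbdbedcedfehbcfahdbddah  h
    2  aha$bbdbedcedfehbcfahdbdd  d
    3  ahdbddaha$bbdbedcedfehbcf  f
    4  bbdbedcedfehbcfahdbddaha$  $
    5  bcfahdbddaha$bbdbedcedfeh  h
    6  bdbedcedfehbcfahdbddaha$b  b
    7  bddaha$bbdbedcedfehbcfahd  d
    8  bedcedfehbcfahdbddaha$bbd  d
    9  cedfehbcfahdbddaha$bbdbed  d
   10  cfahdbddaha$bbdbedcedfehb  b
   11  daha$bbdbedcedfehbcfahdbd  d
   12  dbddaha$bbdbedcedfehbcfah  h
   13  dbedcedfehbcfahdbddaha$bb  b
   14  dcedfehbcfahdbddaha$bbdbe  e
   15  ddaha$bbdbedcedfehbcfahdb  b
   16  dfehbcfahdbddaha$bbdbedce  e
   17  edcedfehbcfahdbddaha$bbdb  b
   18  edfehbcfahdbddaha$bbdbedc  c
   19  ehbcfahdbddaha$bbdbedcedf  f
   20  fahdbddaha$bbdbedcedfehbc  c
   21  fehbcfahdbddaha$bbdbedced  d
   22  ha$bbdbedcedfehbcfahdbdda  a
   23  hbcfahdbddaha$bbdbedcedfe  e
   24  hdbddaha$bbdbedcedfehbcfa  a

ahdf$hbdddbdhbebebcfcdaea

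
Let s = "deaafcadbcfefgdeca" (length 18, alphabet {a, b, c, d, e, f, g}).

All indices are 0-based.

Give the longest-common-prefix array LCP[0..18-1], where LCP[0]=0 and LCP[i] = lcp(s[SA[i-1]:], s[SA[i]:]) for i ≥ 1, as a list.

[0, 1, 1, 1, 0, 0, 2, 1, 0, 1, 2, 0, 1, 1, 0, 1, 1, 0]

rank | idx | suffix
   0 |  17 | a
   1 |   2 | aafcadbcfefgdeca
   2 |   6 | adbcfefgdeca
   3 |   3 | afcadbcfefgdeca
   4 |   8 | bcfefgdeca
   5 |  16 | ca
   6 |   5 | cadbcfefgdeca
   7 |   9 | cfefgdeca
   8 |   7 | dbcfefgdeca
   9 |   0 | deaafcadbcfefgdeca
  10 |  14 | deca
  11 |   1 | eaafcadbcfefgdeca
  12 |  15 | eca
  13 |  11 | efgdeca
  14 |   4 | fcadbcfefgdeca
  15 |  10 | fefgdeca
  16 |  12 | fgdeca
  17 |  13 | gdeca

SA = [17, 2, 6, 3, 8, 16, 5, 9, 7, 0, 14, 1, 15, 11, 4, 10, 12, 13]
i: (SA[i-1],SA[i]) lcp shared
  1: (17,2) 1 'a'
  2: (2,6) 1 'a'
  3: (6,3) 1 'a'
  4: (3,8) 0 ''
  5: (8,16) 0 ''
  6: (16,5) 2 'ca'
  7: (5,9) 1 'c'
  8: (9,7) 0 ''
  9: (7,0) 1 'd'
  10: (0,14) 2 'de'
  11: (14,1) 0 ''
  12: (1,15) 1 'e'
  13: (15,11) 1 'e'
  14: (11,4) 0 ''
  15: (4,10) 1 'f'
  16: (10,12) 1 'f'
  17: (12,13) 0 ''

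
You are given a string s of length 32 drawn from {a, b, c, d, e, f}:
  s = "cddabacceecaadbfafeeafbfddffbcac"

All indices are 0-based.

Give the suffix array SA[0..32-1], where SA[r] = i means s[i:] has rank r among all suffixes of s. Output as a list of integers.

rank→(start, suffix):
  0 → (11, 'aadbfafeeafbfddffbcac')
  1 → (3, 'abacceecaadbfafeeafbfddffbcac')
  2 → (30, 'ac')
  3 → (5, 'acceecaadbfafeeafbfddffbcac')
  4 → (12, 'adbfafeeafbfddffbcac')
  5 → (20, 'afbfddffbcac')
  6 → (16, 'afeeafbfddffbcac')
  7 → (4, 'bacceecaadbfafeeafbfddffbcac')
  8 → (28, 'bcac')
  9 → (14, 'bfafeeafbfddffbcac')
  10 → (22, 'bfddffbcac')
  11 → (31, 'c')
  12 → (10, 'caadbfafeeafbfddffbcac')
  13 → (29, 'cac')
  14 → (6, 'cceecaadbfafeeafbfddffbcac')
  15 → (0, 'cddabacceecaadbfafeeafbfddffbcac')
  16 → (7, 'ceecaadbfafeeafbfddffbcac')
  17 → (2, 'dabacceecaadbfafeeafbfddffbcac')
  18 → (13, 'dbfafeeafbfddffbcac')
  19 → (1, 'ddabacceecaadbfafeeafbfddffbcac')
  20 → (24, 'ddffbcac')
  21 → (25, 'dffbcac')
  22 → (19, 'eafbfddffbcac')
  23 → (9, 'ecaadbfafeeafbfddffbcac')
  24 → (18, 'eeafbfddffbcac')
  25 → (8, 'eecaadbfafeeafbfddffbcac')
  26 → (15, 'fafeeafbfddffbcac')
  27 → (27, 'fbcac')
  28 → (21, 'fbfddffbcac')
  29 → (23, 'fddffbcac')
  30 → (17, 'feeafbfddffbcac')
  31 → (26, 'ffbcac')

[11, 3, 30, 5, 12, 20, 16, 4, 28, 14, 22, 31, 10, 29, 6, 0, 7, 2, 13, 1, 24, 25, 19, 9, 18, 8, 15, 27, 21, 23, 17, 26]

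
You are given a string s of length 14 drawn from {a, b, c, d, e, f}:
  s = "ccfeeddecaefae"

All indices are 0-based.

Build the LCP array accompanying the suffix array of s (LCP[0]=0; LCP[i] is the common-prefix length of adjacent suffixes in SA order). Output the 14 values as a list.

sorted suffixes:
  #0 SA[0]=12  'ae'
  #1 SA[1]=9  'aefae'
  #2 SA[2]=8  'caefae'
  #3 SA[3]=0  'ccfeeddecaefae'
  #4 SA[4]=1  'cfeeddecaefae'
  #5 SA[5]=5  'ddecaefae'
  #6 SA[6]=6  'decaefae'
  #7 SA[7]=13  'e'
  #8 SA[8]=7  'ecaefae'
  #9 SA[9]=4  'eddecaefae'
  #10 SA[10]=3  'eeddecaefae'
  #11 SA[11]=10  'efae'
  #12 SA[12]=11  'fae'
  #13 SA[13]=2  'feeddecaefae'

SA = [12, 9, 8, 0, 1, 5, 6, 13, 7, 4, 3, 10, 11, 2]
[i] adj suffixes → lcp
  [1] 12/9 → 2 ('ae')
  [2] 9/8 → 0 ('')
  [3] 8/0 → 1 ('c')
  [4] 0/1 → 1 ('c')
  [5] 1/5 → 0 ('')
  [6] 5/6 → 1 ('d')
  [7] 6/13 → 0 ('')
  [8] 13/7 → 1 ('e')
  [9] 7/4 → 1 ('e')
  [10] 4/3 → 1 ('e')
  [11] 3/10 → 1 ('e')
  [12] 10/11 → 0 ('')
  [13] 11/2 → 1 ('f')

[0, 2, 0, 1, 1, 0, 1, 0, 1, 1, 1, 1, 0, 1]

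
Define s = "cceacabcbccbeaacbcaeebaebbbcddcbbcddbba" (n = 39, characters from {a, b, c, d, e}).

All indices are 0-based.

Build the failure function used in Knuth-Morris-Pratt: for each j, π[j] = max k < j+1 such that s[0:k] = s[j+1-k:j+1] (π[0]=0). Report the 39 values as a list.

π[0] = 0
j=1 s[j]='c': π[1]=1 (border 'c')
j=2 s[j]='e': k: 1→0; π[2]=0 (border '')
j=3 s[j]='a': π[3]=0 (border '')
j=4 s[j]='c': π[4]=1 (border 'c')
j=5 s[j]='a': k: 1→0; π[5]=0 (border '')
j=6 s[j]='b': π[6]=0 (border '')
j=7 s[j]='c': π[7]=1 (border 'c')
j=8 s[j]='b': k: 1→0; π[8]=0 (border '')
j=9 s[j]='c': π[9]=1 (border 'c')
j=10 s[j]='c': π[10]=2 (border 'cc')
j=11 s[j]='b': k: 2→1→0; π[11]=0 (border '')
j=12 s[j]='e': π[12]=0 (border '')
j=13 s[j]='a': π[13]=0 (border '')
j=14 s[j]='a': π[14]=0 (border '')
j=15 s[j]='c': π[15]=1 (border 'c')
j=16 s[j]='b': k: 1→0; π[16]=0 (border '')
j=17 s[j]='c': π[17]=1 (border 'c')
j=18 s[j]='a': k: 1→0; π[18]=0 (border '')
j=19 s[j]='e': π[19]=0 (border '')
j=20 s[j]='e': π[20]=0 (border '')
j=21 s[j]='b': π[21]=0 (border '')
j=22 s[j]='a': π[22]=0 (border '')
j=23 s[j]='e': π[23]=0 (border '')
j=24 s[j]='b': π[24]=0 (border '')
j=25 s[j]='b': π[25]=0 (border '')
j=26 s[j]='b': π[26]=0 (border '')
j=27 s[j]='c': π[27]=1 (border 'c')
j=28 s[j]='d': k: 1→0; π[28]=0 (border '')
j=29 s[j]='d': π[29]=0 (border '')
j=30 s[j]='c': π[30]=1 (border 'c')
j=31 s[j]='b': k: 1→0; π[31]=0 (border '')
j=32 s[j]='b': π[32]=0 (border '')
j=33 s[j]='c': π[33]=1 (border 'c')
j=34 s[j]='d': k: 1→0; π[34]=0 (border '')
j=35 s[j]='d': π[35]=0 (border '')
j=36 s[j]='b': π[36]=0 (border '')
j=37 s[j]='b': π[37]=0 (border '')
j=38 s[j]='a': π[38]=0 (border '')

[0, 1, 0, 0, 1, 0, 0, 1, 0, 1, 2, 0, 0, 0, 0, 1, 0, 1, 0, 0, 0, 0, 0, 0, 0, 0, 0, 1, 0, 0, 1, 0, 0, 1, 0, 0, 0, 0, 0]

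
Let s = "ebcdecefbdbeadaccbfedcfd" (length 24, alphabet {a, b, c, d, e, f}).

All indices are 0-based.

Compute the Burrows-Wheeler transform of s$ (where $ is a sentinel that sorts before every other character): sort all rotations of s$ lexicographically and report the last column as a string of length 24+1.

ddeefdccabedfabecb$dfcecb

rank  rotation                   last
    0  $ebcdecefbdbeadaccbfedcfd  d
    1  accbfedcfd$ebcdecefbdbead  d
    2  adaccbfedcfd$ebcdecefbdbe  e
    3  bcdecefbdbeadaccbfedcfd$e  e
    4  bdbeadaccbfedcfd$ebcdecef  f
    5  beadaccbfedcfd$ebcdecefbd  d
    6  bfedcfd$ebcdecefbdbeadacc  c
    7  cbfedcfd$ebcdecefbdbeadac  c
    8  ccbfedcfd$ebcdecefbdbeada  a
    9  cdecefbdbeadaccbfedcfd$eb  b
   10  cefbdbeadaccbfedcfd$ebcde  e
   11  cfd$ebcdecefbdbeadaccbfed  d
   12  d$ebcdecefbdbeadaccbfedcf  f
   13  daccbfedcfd$ebcdecefbdbea  a
   14  dbeadaccbfedcfd$ebcdecefb  b
   15  dcfd$ebcdecefbdbeadaccbfe  e
   16  decefbdbeadaccbfedcfd$ebc  c
   17  eadaccbfedcfd$ebcdecefbdb  b
   18  ebcdecefbdbeadaccbfedcfd$  $
   19  ecefbdbeadaccbfedcfd$ebcd  d
   20  edcfd$ebcdecefbdbeadaccbf  f
   21  efbdbeadaccbfedcfd$ebcdec  c
   22  fbdbeadaccbfedcfd$ebcdece  e
   23  fd$ebcdecefbdbeadaccbfedc  c
   24  fedcfd$ebcdecefbdbeadaccb  b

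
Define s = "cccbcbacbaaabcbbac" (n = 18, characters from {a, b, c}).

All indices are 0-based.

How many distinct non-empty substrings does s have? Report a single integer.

144

rank | idx | suffix
   0 |   9 | aaabcbbac
   1 |  10 | aabcbbac
   2 |  11 | abcbbac
   3 |  16 | ac
   4 |   6 | acbaaabcbbac
   5 |   8 | baaabcbbac
   6 |  15 | bac
   7 |   5 | bacbaaabcbbac
   8 |  14 | bbac
   9 |   3 | bcbacbaaabcbbac
  10 |  12 | bcbbac
  11 |  17 | c
  12 |   7 | cbaaabcbbac
  13 |   4 | cbacbaaabcbbac
  14 |  13 | cbbac
  15 |   2 | cbcbacbaaabcbbac
  16 |   1 | ccbcbacbaaabcbbac
  17 |   0 | cccbcbacbaaabcbbac

SA = [9, 10, 11, 16, 6, 8, 15, 5, 14, 3, 12, 17, 7, 4, 13, 2, 1, 0]
i: (SA[i-1],SA[i]) lcp shared
  1: (9,10) 2 'aa'
  2: (10,11) 1 'a'
  3: (11,16) 1 'a'
  4: (16,6) 2 'ac'
  5: (6,8) 0 ''
  6: (8,15) 2 'ba'
  7: (15,5) 3 'bac'
  8: (5,14) 1 'b'
  9: (14,3) 1 'b'
  10: (3,12) 3 'bcb'
  11: (12,17) 0 ''
  12: (17,7) 1 'c'
  13: (7,4) 3 'cba'
  14: (4,13) 2 'cb'
  15: (13,2) 2 'cb'
  16: (2,1) 1 'c'
  17: (1,0) 2 'cc'

n(n+1)/2 = 18·19/2 = 171
Σ LCP = 0 + 2 + 1 + 1 + 2 + 0 + 2 + 3 + 1 + 1 + 3 + 0 + 1 + 3 + 2 + 2 + 1 + 2 = 27
distinct = 171 − 27 = 144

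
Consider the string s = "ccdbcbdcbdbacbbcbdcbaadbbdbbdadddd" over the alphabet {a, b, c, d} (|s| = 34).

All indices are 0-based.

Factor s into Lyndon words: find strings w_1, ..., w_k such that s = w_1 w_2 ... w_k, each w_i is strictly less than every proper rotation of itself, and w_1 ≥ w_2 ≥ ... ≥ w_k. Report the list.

emit factor 1: 'ccd' (i=0, period=3)
emit factor 2: 'bcbdcbd' (i=3, period=7)
emit factor 3: 'b' (i=10, period=1)
emit factor 4: 'acbbcbdcb' (i=11, period=9)
emit factor 5: 'aadbbdbbdadddd' (i=20, period=14)

["ccd", "bcbdcbd", "b", "acbbcbdcb", "aadbbdbbdadddd"]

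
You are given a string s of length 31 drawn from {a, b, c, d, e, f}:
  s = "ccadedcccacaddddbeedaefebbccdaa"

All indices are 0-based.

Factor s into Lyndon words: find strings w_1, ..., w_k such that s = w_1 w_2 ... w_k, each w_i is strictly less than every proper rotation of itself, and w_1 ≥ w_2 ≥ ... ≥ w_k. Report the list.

["c", "c", "adedccc", "acaddddbeedaefebbccd", "a", "a"]

emit factor 1: 'c' (i=0, period=1)
emit factor 2: 'c' (i=1, period=1)
emit factor 3: 'adedccc' (i=2, period=7)
emit factor 4: 'acaddddbeedaefebbccd' (i=9, period=20)
emit factor 5: 'a' (i=29, period=1)
emit factor 6: 'a' (i=30, period=1)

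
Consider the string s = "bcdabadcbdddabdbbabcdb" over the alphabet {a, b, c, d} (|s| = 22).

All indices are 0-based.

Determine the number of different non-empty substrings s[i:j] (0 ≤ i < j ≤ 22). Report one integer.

rank | idx | suffix
   0 |   3 | abadcbdddabdbbabcdb
   1 |  17 | abcdb
   2 |  12 | abdbbabcdb
   3 |   5 | adcbdddabdbbabcdb
   4 |  21 | b
   5 |  16 | babcdb
   6 |   4 | badcbdddabdbbabcdb
   7 |  15 | bbabcdb
   8 |   0 | bcdabadcbdddabdbbabcdb
   9 |  18 | bcdb
  10 |  13 | bdbbabcdb
  11 |   8 | bdddabdbbabcdb
  12 |   7 | cbdddabdbbabcdb
  13 |   1 | cdabadcbdddabdbbabcdb
  14 |  19 | cdb
  15 |   2 | dabadcbdddabdbbabcdb
  16 |  11 | dabdbbabcdb
  17 |  20 | db
  18 |  14 | dbbabcdb
  19 |   6 | dcbdddabdbbabcdb
  20 |  10 | ddabdbbabcdb
  21 |   9 | dddabdbbabcdb

SA = [3, 17, 12, 5, 21, 16, 4, 15, 0, 18, 13, 8, 7, 1, 19, 2, 11, 20, 14, 6, 10, 9]
[i] adj suffixes → lcp
  [1] 3/17 → 2 ('ab')
  [2] 17/12 → 2 ('ab')
  [3] 12/5 → 1 ('a')
  [4] 5/21 → 0 ('')
  [5] 21/16 → 1 ('b')
  [6] 16/4 → 2 ('ba')
  [7] 4/15 → 1 ('b')
  [8] 15/0 → 1 ('b')
  [9] 0/18 → 3 ('bcd')
  [10] 18/13 → 1 ('b')
  [11] 13/8 → 2 ('bd')
  [12] 8/7 → 0 ('')
  [13] 7/1 → 1 ('c')
  [14] 1/19 → 2 ('cd')
  [15] 19/2 → 0 ('')
  [16] 2/11 → 3 ('dab')
  [17] 11/20 → 1 ('d')
  [18] 20/14 → 2 ('db')
  [19] 14/6 → 1 ('d')
  [20] 6/10 → 1 ('d')
  [21] 10/9 → 2 ('dd')

n(n+1)/2 = 22·23/2 = 253
Σ LCP = 0 + 2 + 2 + 1 + 0 + 1 + 2 + 1 + 1 + 3 + 1 + 2 + 0 + 1 + 2 + 0 + 3 + 1 + 2 + 1 + 1 + 2 = 29
distinct = 253 − 29 = 224

224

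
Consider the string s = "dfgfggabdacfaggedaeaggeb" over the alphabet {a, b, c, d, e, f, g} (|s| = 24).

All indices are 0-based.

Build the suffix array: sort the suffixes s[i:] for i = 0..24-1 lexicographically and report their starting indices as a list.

[6, 9, 17, 19, 12, 23, 7, 10, 8, 16, 0, 18, 22, 15, 11, 1, 3, 5, 21, 14, 2, 4, 20, 13]

rank→(start, suffix):
  0 → (6, 'abdacfaggedaeaggeb')
  1 → (9, 'acfaggedaeaggeb')
  2 → (17, 'aeaggeb')
  3 → (19, 'aggeb')
  4 → (12, 'aggedaeaggeb')
  5 → (23, 'b')
  6 → (7, 'bdacfaggedaeaggeb')
  7 → (10, 'cfaggedaeaggeb')
  8 → (8, 'dacfaggedaeaggeb')
  9 → (16, 'daeaggeb')
  10 → (0, 'dfgfggabdacfaggedaeaggeb')
  11 → (18, 'eaggeb')
  12 → (22, 'eb')
  13 → (15, 'edaeaggeb')
  14 → (11, 'faggedaeaggeb')
  15 → (1, 'fgfggabdacfaggedaeaggeb')
  16 → (3, 'fggabdacfaggedaeaggeb')
  17 → (5, 'gabdacfaggedaeaggeb')
  18 → (21, 'geb')
  19 → (14, 'gedaeaggeb')
  20 → (2, 'gfggabdacfaggedaeaggeb')
  21 → (4, 'ggabdacfaggedaeaggeb')
  22 → (20, 'ggeb')
  23 → (13, 'ggedaeaggeb')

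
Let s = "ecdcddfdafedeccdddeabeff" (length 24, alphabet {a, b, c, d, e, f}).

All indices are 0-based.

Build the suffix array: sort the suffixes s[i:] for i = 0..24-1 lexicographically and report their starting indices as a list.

rank | idx | suffix
   0 |  19 | abeff
   1 |   8 | afedeccdddeabeff
   2 |  20 | beff
   3 |  13 | ccdddeabeff
   4 |   1 | cdcddfdafedeccdddeabeff
   5 |  14 | cdddeabeff
   6 |   3 | cddfdafedeccdddeabeff
   7 |   7 | dafedeccdddeabeff
   8 |   2 | dcddfdafedeccdddeabeff
   9 |  15 | dddeabeff
  10 |  16 | ddeabeff
  11 |   4 | ddfdafedeccdddeabeff
  12 |  17 | deabeff
  13 |  11 | deccdddeabeff
  14 |   5 | dfdafedeccdddeabeff
  15 |  18 | eabeff
  16 |  12 | eccdddeabeff
  17 |   0 | ecdcddfdafedeccdddeabeff
  18 |  10 | edeccdddeabeff
  19 |  21 | eff
  20 |  23 | f
  21 |   6 | fdafedeccdddeabeff
  22 |   9 | fedeccdddeabeff
  23 |  22 | ff

[19, 8, 20, 13, 1, 14, 3, 7, 2, 15, 16, 4, 17, 11, 5, 18, 12, 0, 10, 21, 23, 6, 9, 22]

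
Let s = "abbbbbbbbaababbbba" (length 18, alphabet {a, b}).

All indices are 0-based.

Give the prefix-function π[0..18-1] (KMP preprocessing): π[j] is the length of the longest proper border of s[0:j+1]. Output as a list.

[0, 0, 0, 0, 0, 0, 0, 0, 0, 1, 1, 2, 1, 2, 3, 4, 5, 1]

π[0] = 0
j=1 s[j]='b': π[1]=0 (border '')
j=2 s[j]='b': π[2]=0 (border '')
j=3 s[j]='b': π[3]=0 (border '')
j=4 s[j]='b': π[4]=0 (border '')
j=5 s[j]='b': π[5]=0 (border '')
j=6 s[j]='b': π[6]=0 (border '')
j=7 s[j]='b': π[7]=0 (border '')
j=8 s[j]='b': π[8]=0 (border '')
j=9 s[j]='a': π[9]=1 (border 'a')
j=10 s[j]='a': k: 1→0; π[10]=1 (border 'a')
j=11 s[j]='b': π[11]=2 (border 'ab')
j=12 s[j]='a': k: 2→0; π[12]=1 (border 'a')
j=13 s[j]='b': π[13]=2 (border 'ab')
j=14 s[j]='b': π[14]=3 (border 'abb')
j=15 s[j]='b': π[15]=4 (border 'abbb')
j=16 s[j]='b': π[16]=5 (border 'abbbb')
j=17 s[j]='a': k: 5→0; π[17]=1 (border 'a')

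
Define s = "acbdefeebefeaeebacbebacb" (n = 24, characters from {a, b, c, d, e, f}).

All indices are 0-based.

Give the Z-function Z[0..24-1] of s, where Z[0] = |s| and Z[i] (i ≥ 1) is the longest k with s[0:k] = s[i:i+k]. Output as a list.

[24, 0, 0, 0, 0, 0, 0, 0, 0, 0, 0, 0, 1, 0, 0, 0, 3, 0, 0, 0, 0, 3, 0, 0]

Z[0]=24
i=1: fresh scan; Z[1]=0
i=2: fresh scan; Z[2]=0
i=3: fresh scan; Z[3]=0
i=4: fresh scan; Z[4]=0
i=5: fresh scan; Z[5]=0
i=6: fresh scan; Z[6]=0
i=7: fresh scan; Z[7]=0
i=8: fresh scan; Z[8]=0
i=9: fresh scan; Z[9]=0
i=10: fresh scan; Z[10]=0
i=11: fresh scan; Z[11]=0
i=12: fresh scan; Z[12]=1 extend→box=[12,13)
i=13: fresh scan; Z[13]=0
i=14: fresh scan; Z[14]=0
i=15: fresh scan; Z[15]=0
i=16: fresh scan; Z[16]=3 extend→box=[16,19)
i=17: min(r-i=2, Z[1]=0)=0; Z[17]=0
i=18: min(r-i=1, Z[2]=0)=0; Z[18]=0
i=19: fresh scan; Z[19]=0
i=20: fresh scan; Z[20]=0
i=21: fresh scan; Z[21]=3 extend→box=[21,24)
i=22: min(r-i=2, Z[1]=0)=0; Z[22]=0
i=23: min(r-i=1, Z[2]=0)=0; Z[23]=0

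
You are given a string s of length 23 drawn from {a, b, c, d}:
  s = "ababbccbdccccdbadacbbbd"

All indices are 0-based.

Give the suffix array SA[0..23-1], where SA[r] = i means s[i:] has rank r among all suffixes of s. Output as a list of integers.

[0, 2, 17, 15, 1, 14, 19, 3, 20, 4, 21, 7, 18, 6, 5, 9, 10, 11, 12, 22, 16, 13, 8]

rank | idx | suffix
   0 |   0 | ababbccbdccccdbadacbbbd
   1 |   2 | abbccbdccccdbadacbbbd
   2 |  17 | acbbbd
   3 |  15 | adacbbbd
   4 |   1 | babbccbdccccdbadacbbbd
   5 |  14 | badacbbbd
   6 |  19 | bbbd
   7 |   3 | bbccbdccccdbadacbbbd
   8 |  20 | bbd
   9 |   4 | bccbdccccdbadacbbbd
  10 |  21 | bd
  11 |   7 | bdccccdbadacbbbd
  12 |  18 | cbbbd
  13 |   6 | cbdccccdbadacbbbd
  14 |   5 | ccbdccccdbadacbbbd
  15 |   9 | ccccdbadacbbbd
  16 |  10 | cccdbadacbbbd
  17 |  11 | ccdbadacbbbd
  18 |  12 | cdbadacbbbd
  19 |  22 | d
  20 |  16 | dacbbbd
  21 |  13 | dbadacbbbd
  22 |   8 | dccccdbadacbbbd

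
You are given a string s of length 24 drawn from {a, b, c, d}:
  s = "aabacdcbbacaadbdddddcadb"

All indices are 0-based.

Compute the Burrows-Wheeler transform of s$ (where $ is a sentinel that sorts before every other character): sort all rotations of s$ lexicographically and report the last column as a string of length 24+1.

b$cabbcadbacdaddaaadcdddb

rank  rotation                   last
    0  $aabacdcbbacaadbdddddcadb  b
    1  aabacdcbbacaadbdddddcadb$  $
    2  aadbdddddcadb$aabacdcbbac  c
    3  abacdcbbacaadbdddddcadb$a  a
    4  acaadbdddddcadb$aabacdcbb  b
    5  acdcbbacaadbdddddcadb$aab  b
    6  adb$aabacdcbbacaadbdddddc  c
    7  adbdddddcadb$aabacdcbbaca  a
    8  b$aabacdcbbacaadbdddddcad  d
    9  bacaadbdddddcadb$aabacdcb  b
   10  bacdcbbacaadbdddddcadb$aa  a
   11  bbacaadbdddddcadb$aabacdc  c
   12  bdddddcadb$aabacdcbbacaad  d
   13  caadbdddddcadb$aabacdcbba  a
   14  cadb$aabacdcbbacaadbddddd  d
   15  cbbacaadbdddddcadb$aabacd  d
   16  cdcbbacaadbdddddcadb$aaba  a
   17  db$aabacdcbbacaadbdddddca  a
   18  dbdddddcadb$aabacdcbbacaa  a
   19  dcadb$aabacdcbbacaadbdddd  d
   20  dcbbacaadbdddddcadb$aabac  c
   21  ddcadb$aabacdcbbacaadbddd  d
   22  dddcadb$aabacdcbbacaadbdd  d
   23  ddddcadb$aabacdcbbacaadbd  d
   24  dddddcadb$aabacdcbbacaadb  b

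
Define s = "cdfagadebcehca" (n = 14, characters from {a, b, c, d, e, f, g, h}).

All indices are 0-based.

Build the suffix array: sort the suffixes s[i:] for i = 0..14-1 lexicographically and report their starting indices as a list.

rank | idx | suffix
   0 |  13 | a
   1 |   5 | adebcehca
   2 |   3 | agadebcehca
   3 |   8 | bcehca
   4 |  12 | ca
   5 |   0 | cdfagadebcehca
   6 |   9 | cehca
   7 |   6 | debcehca
   8 |   1 | dfagadebcehca
   9 |   7 | ebcehca
  10 |  10 | ehca
  11 |   2 | fagadebcehca
  12 |   4 | gadebcehca
  13 |  11 | hca

[13, 5, 3, 8, 12, 0, 9, 6, 1, 7, 10, 2, 4, 11]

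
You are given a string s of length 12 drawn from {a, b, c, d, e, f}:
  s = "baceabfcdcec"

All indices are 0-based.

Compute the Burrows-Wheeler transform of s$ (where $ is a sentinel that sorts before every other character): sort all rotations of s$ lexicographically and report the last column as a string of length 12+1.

ceb$aefadcccb

rank  rotation       last
    0  $baceabfcdcec  c
    1  abfcdcec$bace  e
    2  aceabfcdcec$b  b
    3  baceabfcdcec$  $
    4  bfcdcec$bacea  a
    5  c$baceabfcdce  e
    6  cdcec$baceabf  f
    7  ceabfcdcec$ba  a
    8  cec$baceabfcd  d
    9  dcec$baceabfc  c
   10  eabfcdcec$bac  c
   11  ec$baceabfcdc  c
   12  fcdcec$baceab  b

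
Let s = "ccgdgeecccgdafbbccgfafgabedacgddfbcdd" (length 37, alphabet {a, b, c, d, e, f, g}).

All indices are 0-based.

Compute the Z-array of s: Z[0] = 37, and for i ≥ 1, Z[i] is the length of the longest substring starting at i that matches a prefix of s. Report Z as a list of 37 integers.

Z[0]=37
i=1: i≥r, start 0; Z[1]=1 extend→box=[1,2)
i=2: i≥r, start 0; Z[2]=0
i=3: i≥r, start 0; Z[3]=0
i=4: i≥r, start 0; Z[4]=0
i=5: i≥r, start 0; Z[5]=0
i=6: i≥r, start 0; Z[6]=0
i=7: i≥r, start 0; Z[7]=2 extend→box=[7,9)
i=8: min(r-i=1, Z[1]=1)=1; Z[8]=4 extend→box=[8,12)
i=9: min(r-i=3, Z[1]=1)=1; Z[9]=1
i=10: min(r-i=2, Z[2]=0)=0; Z[10]=0
i=11: min(r-i=1, Z[3]=0)=0; Z[11]=0
i=12: i≥r, start 0; Z[12]=0
i=13: i≥r, start 0; Z[13]=0
i=14: i≥r, start 0; Z[14]=0
i=15: i≥r, start 0; Z[15]=0
i=16: i≥r, start 0; Z[16]=3 extend→box=[16,19)
i=17: min(r-i=2, Z[1]=1)=1; Z[17]=1
i=18: min(r-i=1, Z[2]=0)=0; Z[18]=0
i=19: i≥r, start 0; Z[19]=0
i=20: i≥r, start 0; Z[20]=0
i=21: i≥r, start 0; Z[21]=0
i=22: i≥r, start 0; Z[22]=0
i=23: i≥r, start 0; Z[23]=0
i=24: i≥r, start 0; Z[24]=0
i=25: i≥r, start 0; Z[25]=0
i=26: i≥r, start 0; Z[26]=0
i=27: i≥r, start 0; Z[27]=0
i=28: i≥r, start 0; Z[28]=1 extend→box=[28,29)
i=29: i≥r, start 0; Z[29]=0
i=30: i≥r, start 0; Z[30]=0
i=31: i≥r, start 0; Z[31]=0
i=32: i≥r, start 0; Z[32]=0
i=33: i≥r, start 0; Z[33]=0
i=34: i≥r, start 0; Z[34]=1 extend→box=[34,35)
i=35: i≥r, start 0; Z[35]=0
i=36: i≥r, start 0; Z[36]=0

[37, 1, 0, 0, 0, 0, 0, 2, 4, 1, 0, 0, 0, 0, 0, 0, 3, 1, 0, 0, 0, 0, 0, 0, 0, 0, 0, 0, 1, 0, 0, 0, 0, 0, 1, 0, 0]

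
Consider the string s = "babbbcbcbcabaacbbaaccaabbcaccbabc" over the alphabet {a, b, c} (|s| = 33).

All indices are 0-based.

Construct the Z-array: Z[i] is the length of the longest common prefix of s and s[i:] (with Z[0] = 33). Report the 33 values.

Z[0]=33
i=1: outside box; Z[1]=0
i=2: outside box; Z[2]=1 scan→box=[2,3)
i=3: outside box; Z[3]=1 scan→box=[3,4)
i=4: outside box; Z[4]=1 scan→box=[4,5)
i=5: outside box; Z[5]=0
i=6: outside box; Z[6]=1 scan→box=[6,7)
i=7: outside box; Z[7]=0
i=8: outside box; Z[8]=1 scan→box=[8,9)
i=9: outside box; Z[9]=0
i=10: outside box; Z[10]=0
i=11: outside box; Z[11]=2 scan→box=[11,13)
i=12: min(r-i=1, Z[1]=0)=0; Z[12]=0
i=13: outside box; Z[13]=0
i=14: outside box; Z[14]=0
i=15: outside box; Z[15]=1 scan→box=[15,16)
i=16: outside box; Z[16]=2 scan→box=[16,18)
i=17: min(r-i=1, Z[1]=0)=0; Z[17]=0
i=18: outside box; Z[18]=0
i=19: outside box; Z[19]=0
i=20: outside box; Z[20]=0
i=21: outside box; Z[21]=0
i=22: outside box; Z[22]=0
i=23: outside box; Z[23]=1 scan→box=[23,24)
i=24: outside box; Z[24]=1 scan→box=[24,25)
i=25: outside box; Z[25]=0
i=26: outside box; Z[26]=0
i=27: outside box; Z[27]=0
i=28: outside box; Z[28]=0
i=29: outside box; Z[29]=3 scan→box=[29,32)
i=30: min(r-i=2, Z[1]=0)=0; Z[30]=0
i=31: min(r-i=1, Z[2]=1)=1; Z[31]=1
i=32: outside box; Z[32]=0

[33, 0, 1, 1, 1, 0, 1, 0, 1, 0, 0, 2, 0, 0, 0, 1, 2, 0, 0, 0, 0, 0, 0, 1, 1, 0, 0, 0, 0, 3, 0, 1, 0]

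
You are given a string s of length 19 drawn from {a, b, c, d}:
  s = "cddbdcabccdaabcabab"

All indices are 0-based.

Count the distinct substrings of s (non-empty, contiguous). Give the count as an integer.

167

sorted suffixes:
  #0 SA[0]=11  'aabcabab'
  #1 SA[1]=17  'ab'
  #2 SA[2]=15  'abab'
  #3 SA[3]=12  'abcabab'
  #4 SA[4]=6  'abccdaabcabab'
  #5 SA[5]=18  'b'
  #6 SA[6]=16  'bab'
  #7 SA[7]=13  'bcabab'
  #8 SA[8]=7  'bccdaabcabab'
  #9 SA[9]=3  'bdcabccdaabcabab'
  #10 SA[10]=14  'cabab'
  #11 SA[11]=5  'cabccdaabcabab'
  #12 SA[12]=8  'ccdaabcabab'
  #13 SA[13]=9  'cdaabcabab'
  #14 SA[14]=0  'cddbdcabccdaabcabab'
  #15 SA[15]=10  'daabcabab'
  #16 SA[16]=2  'dbdcabccdaabcabab'
  #17 SA[17]=4  'dcabccdaabcabab'
  #18 SA[18]=1  'ddbdcabccdaabcabab'

SA = [11, 17, 15, 12, 6, 18, 16, 13, 7, 3, 14, 5, 8, 9, 0, 10, 2, 4, 1]
[i] adj suffixes → lcp
  [1] 11/17 → 1 ('a')
  [2] 17/15 → 2 ('ab')
  [3] 15/12 → 2 ('ab')
  [4] 12/6 → 3 ('abc')
  [5] 6/18 → 0 ('')
  [6] 18/16 → 1 ('b')
  [7] 16/13 → 1 ('b')
  [8] 13/7 → 2 ('bc')
  [9] 7/3 → 1 ('b')
  [10] 3/14 → 0 ('')
  [11] 14/5 → 3 ('cab')
  [12] 5/8 → 1 ('c')
  [13] 8/9 → 1 ('c')
  [14] 9/0 → 2 ('cd')
  [15] 0/10 → 0 ('')
  [16] 10/2 → 1 ('d')
  [17] 2/4 → 1 ('d')
  [18] 4/1 → 1 ('d')

n(n+1)/2 = 19·20/2 = 190
Σ LCP = 0 + 1 + 2 + 2 + 3 + 0 + 1 + 1 + 2 + 1 + 0 + 3 + 1 + 1 + 2 + 0 + 1 + 1 + 1 = 23
distinct = 190 − 23 = 167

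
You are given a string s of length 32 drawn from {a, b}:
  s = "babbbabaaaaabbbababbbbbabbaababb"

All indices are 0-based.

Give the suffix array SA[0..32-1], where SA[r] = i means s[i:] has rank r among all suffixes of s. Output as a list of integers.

[7, 8, 9, 26, 10, 5, 27, 15, 29, 23, 1, 11, 17, 31, 6, 25, 4, 14, 28, 22, 0, 16, 30, 24, 3, 13, 21, 2, 12, 20, 19, 18]

sorted suffixes:
  #0 SA[0]=7  'aaaaabbbababbbbbabbaababb'
  #1 SA[1]=8  'aaaabbbababbbbbabbaababb'
  #2 SA[2]=9  'aaabbbababbbbbabbaababb'
  #3 SA[3]=26  'aababb'
  #4 SA[4]=10  'aabbbababbbbbabbaababb'
  #5 SA[5]=5  'abaaaaabbbababbbbbabbaababb'
  #6 SA[6]=27  'ababb'
  #7 SA[7]=15  'ababbbbbabbaababb'
  #8 SA[8]=29  'abb'
  #9 SA[9]=23  'abbaababb'
  #10 SA[10]=1  'abbbabaaaaabbbababbbbbabbaababb'
  #11 SA[11]=11  'abbbababbbbbabbaababb'
  #12 SA[12]=17  'abbbbbabbaababb'
  #13 SA[13]=31  'b'
  #14 SA[14]=6  'baaaaabbbababbbbbabbaababb'
  #15 SA[15]=25  'baababb'
  #16 SA[16]=4  'babaaaaabbbababbbbbabbaababb'
  #17 SA[17]=14  'bababbbbbabbaababb'
  #18 SA[18]=28  'babb'
  #19 SA[19]=22  'babbaababb'
  #20 SA[20]=0  'babbbabaaaaabbbababbbbbabbaababb'
  #21 SA[21]=16  'babbbbbabbaababb'
  #22 SA[22]=30  'bb'
  #23 SA[23]=24  'bbaababb'
  #24 SA[24]=3  'bbabaaaaabbbababbbbbabbaababb'
  #25 SA[25]=13  'bbababbbbbabbaababb'
  #26 SA[26]=21  'bbabbaababb'
  #27 SA[27]=2  'bbbabaaaaabbbababbbbbabbaababb'
  #28 SA[28]=12  'bbbababbbbbabbaababb'
  #29 SA[29]=20  'bbbabbaababb'
  #30 SA[30]=19  'bbbbabbaababb'
  #31 SA[31]=18  'bbbbbabbaababb'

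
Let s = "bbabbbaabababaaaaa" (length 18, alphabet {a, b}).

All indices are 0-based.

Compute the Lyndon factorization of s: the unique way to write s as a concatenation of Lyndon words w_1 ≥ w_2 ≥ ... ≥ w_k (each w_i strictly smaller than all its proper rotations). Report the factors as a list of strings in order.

["b", "b", "abbb", "aababab", "a", "a", "a", "a", "a"]

emit factor 1: 'b' (i=0, period=1)
emit factor 2: 'b' (i=1, period=1)
emit factor 3: 'abbb' (i=2, period=4)
emit factor 4: 'aababab' (i=6, period=7)
emit factor 5: 'a' (i=13, period=1)
emit factor 6: 'a' (i=14, period=1)
emit factor 7: 'a' (i=15, period=1)
emit factor 8: 'a' (i=16, period=1)
emit factor 9: 'a' (i=17, period=1)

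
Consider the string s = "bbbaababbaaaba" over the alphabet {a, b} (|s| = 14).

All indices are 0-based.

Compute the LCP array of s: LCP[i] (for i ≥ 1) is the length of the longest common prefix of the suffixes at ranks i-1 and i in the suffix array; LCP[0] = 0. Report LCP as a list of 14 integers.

sorted suffixes:
  #0 SA[0]=13  'a'
  #1 SA[1]=9  'aaaba'
  #2 SA[2]=10  'aaba'
  #3 SA[3]=3  'aababbaaaba'
  #4 SA[4]=11  'aba'
  #5 SA[5]=4  'ababbaaaba'
  #6 SA[6]=6  'abbaaaba'
  #7 SA[7]=12  'ba'
  #8 SA[8]=8  'baaaba'
  #9 SA[9]=2  'baababbaaaba'
  #10 SA[10]=5  'babbaaaba'
  #11 SA[11]=7  'bbaaaba'
  #12 SA[12]=1  'bbaababbaaaba'
  #13 SA[13]=0  'bbbaababbaaaba'

SA = [13, 9, 10, 3, 11, 4, 6, 12, 8, 2, 5, 7, 1, 0]
i: (SA[i-1],SA[i]) lcp shared
  1: (13,9) 1 'a'
  2: (9,10) 2 'aa'
  3: (10,3) 4 'aaba'
  4: (3,11) 1 'a'
  5: (11,4) 3 'aba'
  6: (4,6) 2 'ab'
  7: (6,12) 0 ''
  8: (12,8) 2 'ba'
  9: (8,2) 3 'baa'
  10: (2,5) 2 'ba'
  11: (5,7) 1 'b'
  12: (7,1) 4 'bbaa'
  13: (1,0) 2 'bb'

[0, 1, 2, 4, 1, 3, 2, 0, 2, 3, 2, 1, 4, 2]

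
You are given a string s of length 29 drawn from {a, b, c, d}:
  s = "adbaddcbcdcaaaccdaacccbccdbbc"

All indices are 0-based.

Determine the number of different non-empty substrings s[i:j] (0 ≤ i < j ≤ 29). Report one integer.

sorted suffixes:
  #0 SA[0]=11  'aaaccdaacccbccdbbc'
  #1 SA[1]=17  'aacccbccdbbc'
  #2 SA[2]=12  'aaccdaacccbccdbbc'
  #3 SA[3]=18  'acccbccdbbc'
  #4 SA[4]=13  'accdaacccbccdbbc'
  #5 SA[5]=0  'adbaddcbcdcaaaccdaacccbccdbbc'
  #6 SA[6]=3  'addcbcdcaaaccdaacccbccdbbc'
  #7 SA[7]=2  'baddcbcdcaaaccdaacccbccdbbc'
  #8 SA[8]=26  'bbc'
  #9 SA[9]=27  'bc'
  #10 SA[10]=22  'bccdbbc'
  #11 SA[11]=7  'bcdcaaaccdaacccbccdbbc'
  #12 SA[12]=28  'c'
  #13 SA[13]=10  'caaaccdaacccbccdbbc'
  #14 SA[14]=21  'cbccdbbc'
  #15 SA[15]=6  'cbcdcaaaccdaacccbccdbbc'
  #16 SA[16]=20  'ccbccdbbc'
  #17 SA[17]=19  'cccbccdbbc'
  #18 SA[18]=14  'ccdaacccbccdbbc'
  #19 SA[19]=23  'ccdbbc'
  #20 SA[20]=15  'cdaacccbccdbbc'
  #21 SA[21]=24  'cdbbc'
  #22 SA[22]=8  'cdcaaaccdaacccbccdbbc'
  #23 SA[23]=16  'daacccbccdbbc'
  #24 SA[24]=1  'dbaddcbcdcaaaccdaacccbccdbbc'
  #25 SA[25]=25  'dbbc'
  #26 SA[26]=9  'dcaaaccdaacccbccdbbc'
  #27 SA[27]=5  'dcbcdcaaaccdaacccbccdbbc'
  #28 SA[28]=4  'ddcbcdcaaaccdaacccbccdbbc'

SA = [11, 17, 12, 18, 13, 0, 3, 2, 26, 27, 22, 7, 28, 10, 21, 6, 20, 19, 14, 23, 15, 24, 8, 16, 1, 25, 9, 5, 4]
[i] adj suffixes → lcp
  [1] 11/17 → 2 ('aa')
  [2] 17/12 → 4 ('aacc')
  [3] 12/18 → 1 ('a')
  [4] 18/13 → 3 ('acc')
  [5] 13/0 → 1 ('a')
  [6] 0/3 → 2 ('ad')
  [7] 3/2 → 0 ('')
  [8] 2/26 → 1 ('b')
  [9] 26/27 → 1 ('b')
  [10] 27/22 → 2 ('bc')
  [11] 22/7 → 2 ('bc')
  [12] 7/28 → 0 ('')
  [13] 28/10 → 1 ('c')
  [14] 10/21 → 1 ('c')
  [15] 21/6 → 3 ('cbc')
  [16] 6/20 → 1 ('c')
  [17] 20/19 → 2 ('cc')
  [18] 19/14 → 2 ('cc')
  [19] 14/23 → 3 ('ccd')
  [20] 23/15 → 1 ('c')
  [21] 15/24 → 2 ('cd')
  [22] 24/8 → 2 ('cd')
  [23] 8/16 → 0 ('')
  [24] 16/1 → 1 ('d')
  [25] 1/25 → 2 ('db')
  [26] 25/9 → 1 ('d')
  [27] 9/5 → 2 ('dc')
  [28] 5/4 → 1 ('d')

n(n+1)/2 = 29·30/2 = 435
Σ LCP = 0 + 2 + 4 + 1 + 3 + 1 + 2 + 0 + 1 + 1 + 2 + 2 + 0 + 1 + 1 + 3 + 1 + 2 + 2 + 3 + 1 + 2 + 2 + 0 + 1 + 2 + 1 + 2 + 1 = 44
distinct = 435 − 44 = 391

391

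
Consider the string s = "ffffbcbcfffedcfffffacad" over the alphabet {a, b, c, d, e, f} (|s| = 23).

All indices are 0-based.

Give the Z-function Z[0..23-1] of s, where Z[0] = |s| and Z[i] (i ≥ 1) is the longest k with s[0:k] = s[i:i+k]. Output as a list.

[23, 3, 2, 1, 0, 0, 0, 0, 3, 2, 1, 0, 0, 0, 4, 4, 3, 2, 1, 0, 0, 0, 0]

Z[0]=23
i=1: i≥r, start 0; Z[1]=3 extend→box=[1,4)
i=2: min(r-i=2, Z[1]=3)=2; Z[2]=2
i=3: min(r-i=1, Z[2]=2)=1; Z[3]=1
i=4: i≥r, start 0; Z[4]=0
i=5: i≥r, start 0; Z[5]=0
i=6: i≥r, start 0; Z[6]=0
i=7: i≥r, start 0; Z[7]=0
i=8: i≥r, start 0; Z[8]=3 extend→box=[8,11)
i=9: min(r-i=2, Z[1]=3)=2; Z[9]=2
i=10: min(r-i=1, Z[2]=2)=1; Z[10]=1
i=11: i≥r, start 0; Z[11]=0
i=12: i≥r, start 0; Z[12]=0
i=13: i≥r, start 0; Z[13]=0
i=14: i≥r, start 0; Z[14]=4 extend→box=[14,18)
i=15: min(r-i=3, Z[1]=3)=3; Z[15]=4 extend→box=[15,19)
i=16: min(r-i=3, Z[1]=3)=3; Z[16]=3
i=17: min(r-i=2, Z[2]=2)=2; Z[17]=2
i=18: min(r-i=1, Z[3]=1)=1; Z[18]=1
i=19: i≥r, start 0; Z[19]=0
i=20: i≥r, start 0; Z[20]=0
i=21: i≥r, start 0; Z[21]=0
i=22: i≥r, start 0; Z[22]=0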